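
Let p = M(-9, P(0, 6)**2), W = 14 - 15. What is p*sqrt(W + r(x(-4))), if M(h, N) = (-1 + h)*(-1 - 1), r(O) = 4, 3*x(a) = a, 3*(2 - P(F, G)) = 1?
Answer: 20*sqrt(3) ≈ 34.641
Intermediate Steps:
P(F, G) = 5/3 (P(F, G) = 2 - 1/3*1 = 2 - 1/3 = 5/3)
x(a) = a/3
W = -1
M(h, N) = 2 - 2*h (M(h, N) = (-1 + h)*(-2) = 2 - 2*h)
p = 20 (p = 2 - 2*(-9) = 2 + 18 = 20)
p*sqrt(W + r(x(-4))) = 20*sqrt(-1 + 4) = 20*sqrt(3)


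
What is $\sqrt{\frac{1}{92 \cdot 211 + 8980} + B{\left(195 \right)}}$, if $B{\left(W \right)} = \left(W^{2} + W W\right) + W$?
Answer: $\frac{\sqrt{90919417722}}{1092} \approx 276.13$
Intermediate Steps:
$B{\left(W \right)} = W + 2 W^{2}$ ($B{\left(W \right)} = \left(W^{2} + W^{2}\right) + W = 2 W^{2} + W = W + 2 W^{2}$)
$\sqrt{\frac{1}{92 \cdot 211 + 8980} + B{\left(195 \right)}} = \sqrt{\frac{1}{92 \cdot 211 + 8980} + 195 \left(1 + 2 \cdot 195\right)} = \sqrt{\frac{1}{19412 + 8980} + 195 \left(1 + 390\right)} = \sqrt{\frac{1}{28392} + 195 \cdot 391} = \sqrt{\frac{1}{28392} + 76245} = \sqrt{\frac{2164748041}{28392}} = \frac{\sqrt{90919417722}}{1092}$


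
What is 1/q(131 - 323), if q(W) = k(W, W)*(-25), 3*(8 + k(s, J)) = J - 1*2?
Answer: 3/5450 ≈ 0.00055046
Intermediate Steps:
k(s, J) = -26/3 + J/3 (k(s, J) = -8 + (J - 1*2)/3 = -8 + (J - 2)/3 = -8 + (-2 + J)/3 = -8 + (-2/3 + J/3) = -26/3 + J/3)
q(W) = 650/3 - 25*W/3 (q(W) = (-26/3 + W/3)*(-25) = 650/3 - 25*W/3)
1/q(131 - 323) = 1/(650/3 - 25*(131 - 323)/3) = 1/(650/3 - 25/3*(-192)) = 1/(650/3 + 1600) = 1/(5450/3) = 3/5450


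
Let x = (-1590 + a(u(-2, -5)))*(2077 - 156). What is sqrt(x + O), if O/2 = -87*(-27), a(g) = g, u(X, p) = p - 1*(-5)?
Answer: 2*I*sqrt(762423) ≈ 1746.3*I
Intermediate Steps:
u(X, p) = 5 + p (u(X, p) = p + 5 = 5 + p)
x = -3054390 (x = (-1590 + (5 - 5))*(2077 - 156) = (-1590 + 0)*1921 = -1590*1921 = -3054390)
O = 4698 (O = 2*(-87*(-27)) = 2*2349 = 4698)
sqrt(x + O) = sqrt(-3054390 + 4698) = sqrt(-3049692) = 2*I*sqrt(762423)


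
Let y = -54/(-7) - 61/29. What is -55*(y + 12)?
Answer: -196625/203 ≈ -968.60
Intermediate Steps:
y = 1139/203 (y = -54*(-1/7) - 61*1/29 = 54/7 - 61/29 = 1139/203 ≈ 5.6108)
-55*(y + 12) = -55*(1139/203 + 12) = -55*3575/203 = -196625/203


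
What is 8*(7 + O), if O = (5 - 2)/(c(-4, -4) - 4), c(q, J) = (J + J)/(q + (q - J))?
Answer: 44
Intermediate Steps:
c(q, J) = 2*J/(-J + 2*q) (c(q, J) = (2*J)/(-J + 2*q) = 2*J/(-J + 2*q))
O = -3/2 (O = (5 - 2)/(2*(-4)/(-1*(-4) + 2*(-4)) - 4) = 3/(2*(-4)/(4 - 8) - 4) = 3/(2*(-4)/(-4) - 4) = 3/(2*(-4)*(-1/4) - 4) = 3/(2 - 4) = 3/(-2) = 3*(-1/2) = -3/2 ≈ -1.5000)
8*(7 + O) = 8*(7 - 3/2) = 8*(11/2) = 44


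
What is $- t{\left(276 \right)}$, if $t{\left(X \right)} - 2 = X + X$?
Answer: $-554$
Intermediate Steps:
$t{\left(X \right)} = 2 + 2 X$ ($t{\left(X \right)} = 2 + \left(X + X\right) = 2 + 2 X$)
$- t{\left(276 \right)} = - (2 + 2 \cdot 276) = - (2 + 552) = \left(-1\right) 554 = -554$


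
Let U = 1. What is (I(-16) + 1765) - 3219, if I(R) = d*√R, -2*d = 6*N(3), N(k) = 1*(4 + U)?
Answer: -1454 - 60*I ≈ -1454.0 - 60.0*I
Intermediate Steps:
N(k) = 5 (N(k) = 1*(4 + 1) = 1*5 = 5)
d = -15 (d = -3*5 = -½*30 = -15)
I(R) = -15*√R
(I(-16) + 1765) - 3219 = (-60*I + 1765) - 3219 = (1765 - 60*I) - 3219 = -1454 - 60*I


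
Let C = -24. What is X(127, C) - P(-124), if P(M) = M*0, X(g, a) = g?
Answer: 127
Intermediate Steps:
P(M) = 0
X(127, C) - P(-124) = 127 - 1*0 = 127 + 0 = 127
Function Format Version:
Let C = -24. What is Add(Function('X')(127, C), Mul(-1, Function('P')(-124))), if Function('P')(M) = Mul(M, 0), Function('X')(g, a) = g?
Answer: 127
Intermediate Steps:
Function('P')(M) = 0
Add(Function('X')(127, C), Mul(-1, Function('P')(-124))) = Add(127, Mul(-1, 0)) = Add(127, 0) = 127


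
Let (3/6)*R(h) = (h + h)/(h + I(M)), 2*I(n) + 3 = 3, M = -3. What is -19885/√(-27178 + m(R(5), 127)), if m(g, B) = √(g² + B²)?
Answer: 19885*I/√(27178 - √16145) ≈ 120.9*I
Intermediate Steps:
I(n) = 0 (I(n) = -3/2 + (½)*3 = -3/2 + 3/2 = 0)
R(h) = 4 (R(h) = 2*((h + h)/(h + 0)) = 2*((2*h)/h) = 2*2 = 4)
m(g, B) = √(B² + g²)
-19885/√(-27178 + m(R(5), 127)) = -19885/√(-27178 + √(127² + 4²)) = -19885/√(-27178 + √(16129 + 16)) = -19885/√(-27178 + √16145)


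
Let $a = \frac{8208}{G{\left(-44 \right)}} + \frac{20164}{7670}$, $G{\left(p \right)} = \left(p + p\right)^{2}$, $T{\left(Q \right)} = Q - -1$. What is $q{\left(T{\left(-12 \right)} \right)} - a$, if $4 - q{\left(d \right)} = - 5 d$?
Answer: $- \frac{101510183}{1856140} \approx -54.689$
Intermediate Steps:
$T{\left(Q \right)} = 1 + Q$ ($T{\left(Q \right)} = Q + 1 = 1 + Q$)
$q{\left(d \right)} = 4 + 5 d$ ($q{\left(d \right)} = 4 - - 5 d = 4 + 5 d$)
$G{\left(p \right)} = 4 p^{2}$ ($G{\left(p \right)} = \left(2 p\right)^{2} = 4 p^{2}$)
$a = \frac{6847043}{1856140}$ ($a = \frac{8208}{4 \left(-44\right)^{2}} + \frac{20164}{7670} = \frac{8208}{4 \cdot 1936} + 20164 \cdot \frac{1}{7670} = \frac{8208}{7744} + \frac{10082}{3835} = 8208 \cdot \frac{1}{7744} + \frac{10082}{3835} = \frac{513}{484} + \frac{10082}{3835} = \frac{6847043}{1856140} \approx 3.6889$)
$q{\left(T{\left(-12 \right)} \right)} - a = \left(4 + 5 \left(1 - 12\right)\right) - \frac{6847043}{1856140} = \left(4 + 5 \left(-11\right)\right) - \frac{6847043}{1856140} = \left(4 - 55\right) - \frac{6847043}{1856140} = -51 - \frac{6847043}{1856140} = - \frac{101510183}{1856140}$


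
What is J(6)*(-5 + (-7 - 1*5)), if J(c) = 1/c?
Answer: -17/6 ≈ -2.8333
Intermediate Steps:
J(6)*(-5 + (-7 - 1*5)) = (-5 + (-7 - 1*5))/6 = (-5 + (-7 - 5))/6 = (-5 - 12)/6 = (⅙)*(-17) = -17/6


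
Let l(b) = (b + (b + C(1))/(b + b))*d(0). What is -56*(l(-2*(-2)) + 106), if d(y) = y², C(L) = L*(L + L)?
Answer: -5936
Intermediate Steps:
C(L) = 2*L² (C(L) = L*(2*L) = 2*L²)
l(b) = 0 (l(b) = (b + (b + 2*1²)/(b + b))*0² = (b + (b + 2*1)/((2*b)))*0 = (b + (b + 2)*(1/(2*b)))*0 = (b + (2 + b)*(1/(2*b)))*0 = (b + (2 + b)/(2*b))*0 = 0)
-56*(l(-2*(-2)) + 106) = -56*(0 + 106) = -56*106 = -5936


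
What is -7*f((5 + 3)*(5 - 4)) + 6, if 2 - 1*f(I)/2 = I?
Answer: 90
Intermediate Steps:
f(I) = 4 - 2*I
-7*f((5 + 3)*(5 - 4)) + 6 = -7*(4 - 2*(5 + 3)*(5 - 4)) + 6 = -7*(4 - 16) + 6 = -7*(-12) + 6 = 84 + 6 = 90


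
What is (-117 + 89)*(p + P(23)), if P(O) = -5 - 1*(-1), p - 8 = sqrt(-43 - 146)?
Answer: -112 - 84*I*sqrt(21) ≈ -112.0 - 384.94*I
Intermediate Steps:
p = 8 + 3*I*sqrt(21) (p = 8 + sqrt(-43 - 146) = 8 + sqrt(-189) = 8 + 3*I*sqrt(21) ≈ 8.0 + 13.748*I)
P(O) = -4 (P(O) = -5 + 1 = -4)
(-117 + 89)*(p + P(23)) = (-117 + 89)*((8 + 3*I*sqrt(21)) - 4) = -28*(4 + 3*I*sqrt(21)) = -112 - 84*I*sqrt(21)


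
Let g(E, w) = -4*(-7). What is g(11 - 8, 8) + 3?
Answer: 31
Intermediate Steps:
g(E, w) = 28
g(11 - 8, 8) + 3 = 28 + 3 = 31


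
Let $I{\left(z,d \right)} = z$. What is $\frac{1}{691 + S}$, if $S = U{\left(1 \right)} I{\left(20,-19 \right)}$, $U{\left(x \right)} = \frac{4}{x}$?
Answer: $\frac{1}{771} \approx 0.001297$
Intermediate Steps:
$S = 80$ ($S = \frac{4}{1} \cdot 20 = 4 \cdot 1 \cdot 20 = 4 \cdot 20 = 80$)
$\frac{1}{691 + S} = \frac{1}{691 + 80} = \frac{1}{771}$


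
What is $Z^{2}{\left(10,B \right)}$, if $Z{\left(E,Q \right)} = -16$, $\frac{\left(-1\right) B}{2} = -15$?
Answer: $256$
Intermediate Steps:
$B = 30$ ($B = \left(-2\right) \left(-15\right) = 30$)
$Z^{2}{\left(10,B \right)} = \left(-16\right)^{2} = 256$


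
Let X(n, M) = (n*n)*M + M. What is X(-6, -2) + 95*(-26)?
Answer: -2544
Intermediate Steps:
X(n, M) = M + M*n² (X(n, M) = n²*M + M = M*n² + M = M + M*n²)
X(-6, -2) + 95*(-26) = -2*(1 + (-6)²) + 95*(-26) = -2*(1 + 36) - 2470 = -2*37 - 2470 = -74 - 2470 = -2544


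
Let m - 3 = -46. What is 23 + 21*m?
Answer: -880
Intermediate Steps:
m = -43 (m = 3 - 46 = -43)
23 + 21*m = 23 + 21*(-43) = 23 - 903 = -880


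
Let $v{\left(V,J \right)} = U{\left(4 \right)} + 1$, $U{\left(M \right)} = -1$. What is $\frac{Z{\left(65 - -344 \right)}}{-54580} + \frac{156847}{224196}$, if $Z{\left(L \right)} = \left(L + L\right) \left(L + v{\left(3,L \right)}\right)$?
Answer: $- \frac{16611688223}{3059154420} \approx -5.4302$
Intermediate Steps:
$v{\left(V,J \right)} = 0$ ($v{\left(V,J \right)} = -1 + 1 = 0$)
$Z{\left(L \right)} = 2 L^{2}$ ($Z{\left(L \right)} = \left(L + L\right) \left(L + 0\right) = 2 L L = 2 L^{2}$)
$\frac{Z{\left(65 - -344 \right)}}{-54580} + \frac{156847}{224196} = \frac{2 \left(65 - -344\right)^{2}}{-54580} + \frac{156847}{224196} = 2 \left(65 + 344\right)^{2} \left(- \frac{1}{54580}\right) + 156847 \cdot \frac{1}{224196} = 2 \cdot 409^{2} \left(- \frac{1}{54580}\right) + \frac{156847}{224196} = 2 \cdot 167281 \left(- \frac{1}{54580}\right) + \frac{156847}{224196} = 334562 \left(- \frac{1}{54580}\right) + \frac{156847}{224196} = - \frac{167281}{27290} + \frac{156847}{224196} = - \frac{16611688223}{3059154420}$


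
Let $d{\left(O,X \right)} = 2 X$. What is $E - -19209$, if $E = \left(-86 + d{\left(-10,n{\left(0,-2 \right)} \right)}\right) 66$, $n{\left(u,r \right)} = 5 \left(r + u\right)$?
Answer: $12213$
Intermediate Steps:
$n{\left(u,r \right)} = 5 r + 5 u$
$E = -6996$ ($E = \left(-86 + 2 \left(5 \left(-2\right) + 5 \cdot 0\right)\right) 66 = \left(-86 + 2 \left(-10 + 0\right)\right) 66 = \left(-86 + 2 \left(-10\right)\right) 66 = \left(-86 - 20\right) 66 = \left(-106\right) 66 = -6996$)
$E - -19209 = -6996 - -19209 = -6996 + 19209 = 12213$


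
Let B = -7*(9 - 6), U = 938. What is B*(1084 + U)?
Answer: -42462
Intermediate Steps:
B = -21 (B = -7*3 = -21)
B*(1084 + U) = -21*(1084 + 938) = -21*2022 = -42462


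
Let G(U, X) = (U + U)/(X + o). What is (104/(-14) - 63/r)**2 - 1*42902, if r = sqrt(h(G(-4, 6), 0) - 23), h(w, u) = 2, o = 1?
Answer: -2108755/49 - 312*I*sqrt(21)/7 ≈ -43036.0 - 204.25*I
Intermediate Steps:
G(U, X) = 2*U/(1 + X) (G(U, X) = (U + U)/(X + 1) = (2*U)/(1 + X) = 2*U/(1 + X))
r = I*sqrt(21) (r = sqrt(2 - 23) = sqrt(-21) = I*sqrt(21) ≈ 4.5826*I)
(104/(-14) - 63/r)**2 - 1*42902 = (104/(-14) - 63*(-I*sqrt(21)/21))**2 - 1*42902 = (104*(-1/14) - (-3)*I*sqrt(21))**2 - 42902 = (-52/7 + 3*I*sqrt(21))**2 - 42902 = -42902 + (-52/7 + 3*I*sqrt(21))**2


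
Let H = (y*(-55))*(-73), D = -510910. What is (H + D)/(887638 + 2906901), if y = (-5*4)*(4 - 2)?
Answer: -95930/542077 ≈ -0.17697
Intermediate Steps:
y = -40 (y = -20*2 = -40)
H = -160600 (H = -40*(-55)*(-73) = 2200*(-73) = -160600)
(H + D)/(887638 + 2906901) = (-160600 - 510910)/(887638 + 2906901) = -671510/3794539 = -671510*1/3794539 = -95930/542077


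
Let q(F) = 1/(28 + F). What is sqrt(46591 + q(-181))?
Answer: 7*sqrt(2473126)/51 ≈ 215.85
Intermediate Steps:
sqrt(46591 + q(-181)) = sqrt(46591 + 1/(28 - 181)) = sqrt(46591 + 1/(-153)) = sqrt(46591 - 1/153) = sqrt(7128422/153) = 7*sqrt(2473126)/51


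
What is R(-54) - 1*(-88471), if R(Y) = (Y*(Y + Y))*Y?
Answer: -226457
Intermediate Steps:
R(Y) = 2*Y**3 (R(Y) = (Y*(2*Y))*Y = (2*Y**2)*Y = 2*Y**3)
R(-54) - 1*(-88471) = 2*(-54)**3 - 1*(-88471) = 2*(-157464) + 88471 = -314928 + 88471 = -226457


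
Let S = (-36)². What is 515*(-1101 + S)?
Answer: 100425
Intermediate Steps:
S = 1296
515*(-1101 + S) = 515*(-1101 + 1296) = 515*195 = 100425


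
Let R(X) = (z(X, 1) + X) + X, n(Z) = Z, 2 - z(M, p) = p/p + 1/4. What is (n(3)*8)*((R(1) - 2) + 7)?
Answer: 186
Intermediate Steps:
z(M, p) = ¾ (z(M, p) = 2 - (p/p + 1/4) = 2 - (1 + 1*(¼)) = 2 - (1 + ¼) = 2 - 1*5/4 = 2 - 5/4 = ¾)
R(X) = ¾ + 2*X (R(X) = (¾ + X) + X = ¾ + 2*X)
(n(3)*8)*((R(1) - 2) + 7) = (3*8)*(((¾ + 2*1) - 2) + 7) = 24*(((¾ + 2) - 2) + 7) = 24*((11/4 - 2) + 7) = 24*(¾ + 7) = 24*(31/4) = 186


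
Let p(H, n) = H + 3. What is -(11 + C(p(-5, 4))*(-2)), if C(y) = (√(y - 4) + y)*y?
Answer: -3 - 4*I*√6 ≈ -3.0 - 9.798*I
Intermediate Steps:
p(H, n) = 3 + H
C(y) = y*(y + √(-4 + y)) (C(y) = (√(-4 + y) + y)*y = (y + √(-4 + y))*y = y*(y + √(-4 + y)))
-(11 + C(p(-5, 4))*(-2)) = -(11 + ((3 - 5)*((3 - 5) + √(-4 + (3 - 5))))*(-2)) = -(11 - 2*(-2 + √(-4 - 2))*(-2)) = -(11 - 2*(-2 + √(-6))*(-2)) = -(11 - 2*(-2 + I*√6)*(-2)) = -(11 + (4 - 2*I*√6)*(-2)) = -(11 + (-8 + 4*I*√6)) = -(3 + 4*I*√6) = -3 - 4*I*√6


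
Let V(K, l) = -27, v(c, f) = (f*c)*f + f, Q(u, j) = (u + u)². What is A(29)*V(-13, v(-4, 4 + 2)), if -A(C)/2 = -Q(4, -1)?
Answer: -3456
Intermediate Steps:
Q(u, j) = 4*u² (Q(u, j) = (2*u)² = 4*u²)
v(c, f) = f + c*f² (v(c, f) = (c*f)*f + f = c*f² + f = f + c*f²)
A(C) = 128 (A(C) = -(-2)*4*4² = -(-2)*4*16 = -(-2)*64 = -2*(-64) = 128)
A(29)*V(-13, v(-4, 4 + 2)) = 128*(-27) = -3456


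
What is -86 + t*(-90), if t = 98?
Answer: -8906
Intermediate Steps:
-86 + t*(-90) = -86 + 98*(-90) = -86 - 8820 = -8906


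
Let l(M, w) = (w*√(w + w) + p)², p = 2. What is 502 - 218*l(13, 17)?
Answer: -2142438 - 14824*√34 ≈ -2.2289e+6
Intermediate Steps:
l(M, w) = (2 + √2*w^(3/2))² (l(M, w) = (w*√(w + w) + 2)² = (w*√(2*w) + 2)² = (w*(√2*√w) + 2)² = (√2*w^(3/2) + 2)² = (2 + √2*w^(3/2))²)
502 - 218*l(13, 17) = 502 - 218*(2 + √2*17^(3/2))² = 502 - 218*(2 + √2*(17*√17))² = 502 - 218*(2 + 17*√34)²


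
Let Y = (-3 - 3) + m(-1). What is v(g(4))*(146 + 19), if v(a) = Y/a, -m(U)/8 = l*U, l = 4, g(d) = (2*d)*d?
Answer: 2145/16 ≈ 134.06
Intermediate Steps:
g(d) = 2*d²
m(U) = -32*U
Y = 26 (Y = (-3 - 3) - 32*(-1) = -6 + 32 = 26)
v(a) = 26/a
v(g(4))*(146 + 19) = (26/((2*4²)))*(146 + 19) = (26/((2*16)))*165 = (26/32)*165 = (26*(1/32))*165 = (13/16)*165 = 2145/16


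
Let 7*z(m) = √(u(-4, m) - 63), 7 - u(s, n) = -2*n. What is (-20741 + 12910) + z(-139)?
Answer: -7831 + I*√334/7 ≈ -7831.0 + 2.6108*I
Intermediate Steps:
u(s, n) = 7 + 2*n (u(s, n) = 7 - (-2)*n = 7 + 2*n)
z(m) = √(-56 + 2*m)/7 (z(m) = √((7 + 2*m) - 63)/7 = √(-56 + 2*m)/7)
(-20741 + 12910) + z(-139) = (-20741 + 12910) + √(-56 + 2*(-139))/7 = -7831 + √(-56 - 278)/7 = -7831 + √(-334)/7 = -7831 + (I*√334)/7 = -7831 + I*√334/7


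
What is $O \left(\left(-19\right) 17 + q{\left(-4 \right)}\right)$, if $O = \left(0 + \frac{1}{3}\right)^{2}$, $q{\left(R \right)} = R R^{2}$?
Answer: $-43$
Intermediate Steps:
$q{\left(R \right)} = R^{3}$
$O = \frac{1}{9}$ ($O = \left(0 + \frac{1}{3}\right)^{2} = \left(\frac{1}{3}\right)^{2} = \frac{1}{9} \approx 0.11111$)
$O \left(\left(-19\right) 17 + q{\left(-4 \right)}\right) = \frac{\left(-19\right) 17 + \left(-4\right)^{3}}{9} = \frac{-323 - 64}{9} = \frac{1}{9} \left(-387\right) = -43$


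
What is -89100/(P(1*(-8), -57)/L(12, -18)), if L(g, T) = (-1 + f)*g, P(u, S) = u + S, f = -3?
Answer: -855360/13 ≈ -65797.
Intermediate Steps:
P(u, S) = S + u
L(g, T) = -4*g (L(g, T) = (-1 - 3)*g = -4*g)
-89100/(P(1*(-8), -57)/L(12, -18)) = -89100/((-57 + 1*(-8))/((-4*12))) = -89100/((-57 - 8)/(-48)) = -89100/((-65*(-1/48))) = -89100/65/48 = -89100*48/65 = -18*47520/13 = -855360/13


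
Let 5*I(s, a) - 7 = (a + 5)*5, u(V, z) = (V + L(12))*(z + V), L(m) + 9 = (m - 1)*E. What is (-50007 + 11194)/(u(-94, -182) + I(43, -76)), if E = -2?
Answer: -194065/172152 ≈ -1.1273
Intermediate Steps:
L(m) = -7 - 2*m (L(m) = -9 + (m - 1)*(-2) = -9 + (-1 + m)*(-2) = -9 + (2 - 2*m) = -7 - 2*m)
u(V, z) = (-31 + V)*(V + z) (u(V, z) = (V + (-7 - 2*12))*(z + V) = (V + (-7 - 24))*(V + z) = (V - 31)*(V + z) = (-31 + V)*(V + z))
I(s, a) = 32/5 + a (I(s, a) = 7/5 + ((a + 5)*5)/5 = 7/5 + ((5 + a)*5)/5 = 7/5 + (25 + 5*a)/5 = 7/5 + (5 + a) = 32/5 + a)
(-50007 + 11194)/(u(-94, -182) + I(43, -76)) = (-50007 + 11194)/(((-94)² - 31*(-94) - 31*(-182) - 94*(-182)) + (32/5 - 76)) = -38813/((8836 + 2914 + 5642 + 17108) - 348/5) = -38813/(34500 - 348/5) = -38813/172152/5 = -38813*5/172152 = -194065/172152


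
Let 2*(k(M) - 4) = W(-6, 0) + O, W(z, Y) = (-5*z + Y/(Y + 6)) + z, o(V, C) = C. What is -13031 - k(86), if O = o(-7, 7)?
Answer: -26101/2 ≈ -13051.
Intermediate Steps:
O = 7
W(z, Y) = -4*z + Y/(6 + Y) (W(z, Y) = (-5*z + Y/(6 + Y)) + z = -4*z + Y/(6 + Y))
k(M) = 39/2 (k(M) = 4 + ((0 - 24*(-6) - 4*0*(-6))/(6 + 0) + 7)/2 = 4 + ((0 + 144 + 0)/6 + 7)/2 = 4 + ((⅙)*144 + 7)/2 = 4 + (24 + 7)/2 = 4 + (½)*31 = 4 + 31/2 = 39/2)
-13031 - k(86) = -13031 - 1*39/2 = -13031 - 39/2 = -26101/2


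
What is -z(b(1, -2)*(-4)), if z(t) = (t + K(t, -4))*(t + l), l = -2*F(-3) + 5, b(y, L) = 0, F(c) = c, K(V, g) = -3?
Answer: 33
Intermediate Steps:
l = 11 (l = -2*(-3) + 5 = 6 + 5 = 11)
z(t) = (-3 + t)*(11 + t) (z(t) = (t - 3)*(t + 11) = (-3 + t)*(11 + t))
-z(b(1, -2)*(-4)) = -(-33 + (0*(-4))² + 8*(0*(-4))) = -(-33 + 0² + 8*0) = -(-33 + 0 + 0) = -1*(-33) = 33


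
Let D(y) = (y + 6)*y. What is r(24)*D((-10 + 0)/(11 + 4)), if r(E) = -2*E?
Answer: 512/3 ≈ 170.67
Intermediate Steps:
D(y) = y*(6 + y) (D(y) = (6 + y)*y = y*(6 + y))
r(24)*D((-10 + 0)/(11 + 4)) = (-2*24)*(((-10 + 0)/(11 + 4))*(6 + (-10 + 0)/(11 + 4))) = -48*(-10/15)*(6 - 10/15) = -48*(-10*1/15)*(6 - 10*1/15) = -(-32)*(6 - ⅔) = -(-32)*16/3 = -48*(-32/9) = 512/3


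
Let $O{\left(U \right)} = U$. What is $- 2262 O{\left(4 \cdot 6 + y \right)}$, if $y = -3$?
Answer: $-47502$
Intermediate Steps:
$- 2262 O{\left(4 \cdot 6 + y \right)} = - 2262 \left(4 \cdot 6 - 3\right) = - 2262 \left(24 - 3\right) = \left(-2262\right) 21 = -47502$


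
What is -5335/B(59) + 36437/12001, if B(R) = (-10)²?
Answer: -12076327/240020 ≈ -50.314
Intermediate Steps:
B(R) = 100
-5335/B(59) + 36437/12001 = -5335/100 + 36437/12001 = -5335*1/100 + 36437*(1/12001) = -1067/20 + 36437/12001 = -12076327/240020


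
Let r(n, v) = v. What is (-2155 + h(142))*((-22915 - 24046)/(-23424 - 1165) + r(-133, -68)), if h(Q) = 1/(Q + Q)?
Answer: 994586568729/6983276 ≈ 1.4242e+5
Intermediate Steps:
h(Q) = 1/(2*Q)
(-2155 + h(142))*((-22915 - 24046)/(-23424 - 1165) + r(-133, -68)) = (-2155 + (½)/142)*((-22915 - 24046)/(-23424 - 1165) - 68) = (-2155 + (½)*(1/142))*(-46961/(-24589) - 68) = (-2155 + 1/284)*(-46961*(-1/24589) - 68) = -612019*(46961/24589 - 68)/284 = -612019/284*(-1625091/24589) = 994586568729/6983276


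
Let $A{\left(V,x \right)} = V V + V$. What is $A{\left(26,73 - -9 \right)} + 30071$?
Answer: $30773$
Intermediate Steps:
$A{\left(V,x \right)} = V + V^{2}$ ($A{\left(V,x \right)} = V^{2} + V = V + V^{2}$)
$A{\left(26,73 - -9 \right)} + 30071 = 26 \left(1 + 26\right) + 30071 = 26 \cdot 27 + 30071 = 702 + 30071 = 30773$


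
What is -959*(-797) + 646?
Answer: 764969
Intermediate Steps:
-959*(-797) + 646 = 764323 + 646 = 764969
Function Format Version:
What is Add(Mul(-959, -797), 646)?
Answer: 764969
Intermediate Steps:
Add(Mul(-959, -797), 646) = Add(764323, 646) = 764969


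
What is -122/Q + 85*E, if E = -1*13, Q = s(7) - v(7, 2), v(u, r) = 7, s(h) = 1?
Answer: -3254/3 ≈ -1084.7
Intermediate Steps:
Q = -6 (Q = 1 - 1*7 = 1 - 7 = -6)
E = -13
-122/Q + 85*E = -122/(-6) + 85*(-13) = -122*(-⅙) - 1105 = 61/3 - 1105 = -3254/3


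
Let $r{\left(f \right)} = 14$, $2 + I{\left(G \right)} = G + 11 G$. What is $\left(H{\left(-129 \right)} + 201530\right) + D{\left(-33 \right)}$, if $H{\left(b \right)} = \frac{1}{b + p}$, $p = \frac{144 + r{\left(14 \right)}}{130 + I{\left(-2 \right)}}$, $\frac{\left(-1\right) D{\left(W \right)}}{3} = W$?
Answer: $\frac{1336598589}{6629} \approx 2.0163 \cdot 10^{5}$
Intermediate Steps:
$D{\left(W \right)} = - 3 W$
$I{\left(G \right)} = -2 + 12 G$ ($I{\left(G \right)} = -2 + \left(G + 11 G\right) = -2 + 12 G$)
$p = \frac{79}{52}$ ($p = \frac{144 + 14}{130 + \left(-2 + 12 \left(-2\right)\right)} = \frac{158}{130 - 26} = \frac{158}{104} = 158 \cdot \frac{1}{104} = \frac{79}{52} \approx 1.5192$)
$H{\left(b \right)} = \frac{1}{\frac{79}{52} + b}$ ($H{\left(b \right)} = \frac{1}{b + \frac{79}{52}} = \frac{1}{\frac{79}{52} + b}$)
$\left(H{\left(-129 \right)} + 201530\right) + D{\left(-33 \right)} = \left(\frac{52}{79 + 52 \left(-129\right)} + 201530\right) - -99 = \left(\frac{52}{79 - 6708} + 201530\right) + 99 = \left(\frac{52}{-6629} + 201530\right) + 99 = \left(52 \left(- \frac{1}{6629}\right) + 201530\right) + 99 = \left(- \frac{52}{6629} + 201530\right) + 99 = \frac{1335942318}{6629} + 99 = \frac{1336598589}{6629}$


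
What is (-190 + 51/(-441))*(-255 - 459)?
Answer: 950198/7 ≈ 1.3574e+5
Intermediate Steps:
(-190 + 51/(-441))*(-255 - 459) = (-190 + 51*(-1/441))*(-714) = (-190 - 17/147)*(-714) = -27947/147*(-714) = 950198/7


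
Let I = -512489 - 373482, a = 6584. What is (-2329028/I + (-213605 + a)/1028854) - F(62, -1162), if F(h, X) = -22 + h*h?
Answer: -3481673218076827/911534807234 ≈ -3819.6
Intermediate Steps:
F(h, X) = -22 + h²
I = -885971
(-2329028/I + (-213605 + a)/1028854) - F(62, -1162) = (-2329028/(-885971) + (-213605 + 6584)/1028854) - (-22 + 62²) = (-2329028*(-1/885971) - 207021*1/1028854) - (-22 + 3844) = (2329028/885971 - 207021/1028854) - 1*3822 = 2212815171521/911534807234 - 3822 = -3481673218076827/911534807234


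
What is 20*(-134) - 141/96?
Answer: -85807/32 ≈ -2681.5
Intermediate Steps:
20*(-134) - 141/96 = -2680 - 141*1/96 = -2680 - 47/32 = -85807/32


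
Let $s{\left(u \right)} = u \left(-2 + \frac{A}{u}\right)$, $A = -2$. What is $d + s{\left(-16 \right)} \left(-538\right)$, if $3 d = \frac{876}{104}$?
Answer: $- \frac{419567}{26} \approx -16137.0$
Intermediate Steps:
$s{\left(u \right)} = u \left(-2 - \frac{2}{u}\right)$
$d = \frac{73}{26}$ ($d = \frac{876 \cdot \frac{1}{104}}{3} = \frac{1}{3} \cdot \frac{219}{26} = \frac{73}{26} \approx 2.8077$)
$d + s{\left(-16 \right)} \left(-538\right) = \frac{73}{26} + \left(-2 - -32\right) \left(-538\right) = \frac{73}{26} + \left(-2 + 32\right) \left(-538\right) = \frac{73}{26} + 30 \left(-538\right) = \frac{73}{26} - 16140 = - \frac{419567}{26}$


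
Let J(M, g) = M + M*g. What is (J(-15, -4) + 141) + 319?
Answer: 505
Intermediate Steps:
(J(-15, -4) + 141) + 319 = (-15*(1 - 4) + 141) + 319 = (-15*(-3) + 141) + 319 = (45 + 141) + 319 = 186 + 319 = 505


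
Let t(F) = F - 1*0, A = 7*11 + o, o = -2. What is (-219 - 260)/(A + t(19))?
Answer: -479/94 ≈ -5.0957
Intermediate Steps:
A = 75 (A = 7*11 - 2 = 77 - 2 = 75)
t(F) = F (t(F) = F + 0 = F)
(-219 - 260)/(A + t(19)) = (-219 - 260)/(75 + 19) = -479/94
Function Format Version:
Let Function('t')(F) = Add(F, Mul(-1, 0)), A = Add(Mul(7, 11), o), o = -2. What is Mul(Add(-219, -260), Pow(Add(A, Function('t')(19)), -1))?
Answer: Rational(-479, 94) ≈ -5.0957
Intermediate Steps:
A = 75 (A = Add(Mul(7, 11), -2) = Add(77, -2) = 75)
Function('t')(F) = F (Function('t')(F) = Add(F, 0) = F)
Mul(Add(-219, -260), Pow(Add(A, Function('t')(19)), -1)) = Mul(Add(-219, -260), Pow(Add(75, 19), -1)) = Mul(-479, Pow(94, -1)) = Mul(-479, Rational(1, 94)) = Rational(-479, 94)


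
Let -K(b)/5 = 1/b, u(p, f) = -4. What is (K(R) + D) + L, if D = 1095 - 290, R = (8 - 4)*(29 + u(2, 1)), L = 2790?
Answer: 71899/20 ≈ 3594.9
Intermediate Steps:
R = 100 (R = (8 - 4)*(29 - 4) = 4*25 = 100)
D = 805
K(b) = -5/b
(K(R) + D) + L = (-5/100 + 805) + 2790 = (-5*1/100 + 805) + 2790 = (-1/20 + 805) + 2790 = 16099/20 + 2790 = 71899/20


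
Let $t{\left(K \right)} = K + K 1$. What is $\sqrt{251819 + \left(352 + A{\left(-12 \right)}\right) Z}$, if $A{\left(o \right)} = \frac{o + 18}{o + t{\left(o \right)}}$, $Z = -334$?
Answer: $\frac{2 \sqrt{302190}}{3} \approx 366.48$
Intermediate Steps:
$t{\left(K \right)} = 2 K$ ($t{\left(K \right)} = K + K = 2 K$)
$A{\left(o \right)} = \frac{18 + o}{3 o}$ ($A{\left(o \right)} = \frac{o + 18}{o + 2 o} = \frac{18 + o}{3 o}$)
$\sqrt{251819 + \left(352 + A{\left(-12 \right)}\right) Z} = \sqrt{251819 + \left(352 + \frac{18 - 12}{3 \left(-12\right)}\right) \left(-334\right)} = \sqrt{251819 + \left(352 + \frac{1}{3} \left(- \frac{1}{12}\right) 6\right) \left(-334\right)} = \sqrt{251819 + \left(352 - \frac{1}{6}\right) \left(-334\right)} = \sqrt{251819 + \frac{2111}{6} \left(-334\right)} = \sqrt{251819 - \frac{352537}{3}} = \sqrt{\frac{402920}{3}} = \frac{2 \sqrt{302190}}{3}$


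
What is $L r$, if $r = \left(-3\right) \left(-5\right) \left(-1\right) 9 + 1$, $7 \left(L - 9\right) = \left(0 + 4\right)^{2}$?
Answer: $- \frac{10586}{7} \approx -1512.3$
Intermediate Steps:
$L = \frac{79}{7}$ ($L = 9 + \frac{\left(0 + 4\right)^{2}}{7} = 9 + \frac{4^{2}}{7} = 9 + \frac{1}{7} \cdot 16 = 9 + \frac{16}{7} = \frac{79}{7} \approx 11.286$)
$r = -134$ ($r = 15 \left(-1\right) 9 + 1 = \left(-15\right) 9 + 1 = -135 + 1 = -134$)
$L r = \frac{79}{7} \left(-134\right) = - \frac{10586}{7}$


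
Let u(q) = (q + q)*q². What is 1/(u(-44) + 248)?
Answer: -1/170120 ≈ -5.8782e-6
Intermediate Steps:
u(q) = 2*q³ (u(q) = (2*q)*q² = 2*q³)
1/(u(-44) + 248) = 1/(2*(-44)³ + 248) = 1/(2*(-85184) + 248) = 1/(-170368 + 248) = 1/(-170120) = -1/170120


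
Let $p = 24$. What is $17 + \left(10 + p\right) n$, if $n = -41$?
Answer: $-1377$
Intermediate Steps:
$17 + \left(10 + p\right) n = 17 + \left(10 + 24\right) \left(-41\right) = 17 + 34 \left(-41\right) = 17 - 1394 = -1377$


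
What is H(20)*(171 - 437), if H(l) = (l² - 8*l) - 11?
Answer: -60914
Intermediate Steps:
H(l) = -11 + l² - 8*l
H(20)*(171 - 437) = (-11 + 20² - 8*20)*(171 - 437) = (-11 + 400 - 160)*(-266) = 229*(-266) = -60914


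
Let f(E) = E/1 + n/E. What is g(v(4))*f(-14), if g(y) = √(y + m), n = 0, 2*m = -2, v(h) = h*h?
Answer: -14*√15 ≈ -54.222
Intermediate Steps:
v(h) = h²
m = -1 (m = (½)*(-2) = -1)
f(E) = E (f(E) = E/1 + 0/E = E*1 + 0 = E + 0 = E)
g(y) = √(-1 + y) (g(y) = √(y - 1) = √(-1 + y))
g(v(4))*f(-14) = √(-1 + 4²)*(-14) = √(-1 + 16)*(-14) = √15*(-14) = -14*√15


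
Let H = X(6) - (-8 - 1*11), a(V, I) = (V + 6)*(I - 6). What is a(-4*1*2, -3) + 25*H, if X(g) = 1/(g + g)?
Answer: 5941/12 ≈ 495.08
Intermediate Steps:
X(g) = 1/(2*g)
a(V, I) = (-6 + I)*(6 + V) (a(V, I) = (6 + V)*(-6 + I) = (-6 + I)*(6 + V))
H = 229/12 (H = (½)/6 - (-8 - 1*11) = (½)*(⅙) - (-8 - 11) = 1/12 - 1*(-19) = 1/12 + 19 = 229/12 ≈ 19.083)
a(-4*1*2, -3) + 25*H = (-36 - 6*(-4*1)*2 + 6*(-3) - 3*(-4*1)*2) + 25*(229/12) = (-36 - (-24)*2 - 18 - (-12)*2) + 5725/12 = (-36 - 6*(-8) - 18 - 3*(-8)) + 5725/12 = (-36 + 48 - 18 + 24) + 5725/12 = 18 + 5725/12 = 5941/12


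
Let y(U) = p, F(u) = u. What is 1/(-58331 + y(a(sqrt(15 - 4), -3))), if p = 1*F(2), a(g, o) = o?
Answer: -1/58329 ≈ -1.7144e-5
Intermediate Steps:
p = 2 (p = 1*2 = 2)
y(U) = 2
1/(-58331 + y(a(sqrt(15 - 4), -3))) = 1/(-58331 + 2) = 1/(-58329) = -1/58329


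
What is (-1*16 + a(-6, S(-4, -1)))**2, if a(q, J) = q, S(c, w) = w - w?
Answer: 484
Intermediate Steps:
S(c, w) = 0
(-1*16 + a(-6, S(-4, -1)))**2 = (-1*16 - 6)**2 = (-16 - 6)**2 = (-22)**2 = 484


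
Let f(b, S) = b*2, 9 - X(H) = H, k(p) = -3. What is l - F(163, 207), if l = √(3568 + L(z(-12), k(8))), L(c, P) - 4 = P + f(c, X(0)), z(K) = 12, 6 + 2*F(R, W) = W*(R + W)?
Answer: -38292 + √3593 ≈ -38232.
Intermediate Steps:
X(H) = 9 - H
F(R, W) = -3 + W*(R + W)/2 (F(R, W) = -3 + (W*(R + W))/2 = -3 + W*(R + W)/2)
f(b, S) = 2*b
L(c, P) = 4 + P + 2*c (L(c, P) = 4 + (P + 2*c) = 4 + P + 2*c)
l = √3593 (l = √(3568 + (4 - 3 + 2*12)) = √(3568 + (4 - 3 + 24)) = √(3568 + 25) = √3593 ≈ 59.942)
l - F(163, 207) = √3593 - (-3 + (½)*207² + (½)*163*207) = √3593 - (-3 + (½)*42849 + 33741/2) = √3593 - (-3 + 42849/2 + 33741/2) = √3593 - 1*38292 = √3593 - 38292 = -38292 + √3593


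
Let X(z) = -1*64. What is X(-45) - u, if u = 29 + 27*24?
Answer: -741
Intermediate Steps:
X(z) = -64
u = 677 (u = 29 + 648 = 677)
X(-45) - u = -64 - 1*677 = -64 - 677 = -741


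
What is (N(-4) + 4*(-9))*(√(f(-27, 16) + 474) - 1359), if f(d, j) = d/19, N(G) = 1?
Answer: 47565 - 35*√170601/19 ≈ 46804.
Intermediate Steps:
f(d, j) = d/19 (f(d, j) = d*(1/19) = d/19)
(N(-4) + 4*(-9))*(√(f(-27, 16) + 474) - 1359) = (1 + 4*(-9))*(√((1/19)*(-27) + 474) - 1359) = (1 - 36)*(√(-27/19 + 474) - 1359) = -35*(√(8979/19) - 1359) = -35*(√170601/19 - 1359) = -35*(-1359 + √170601/19) = 47565 - 35*√170601/19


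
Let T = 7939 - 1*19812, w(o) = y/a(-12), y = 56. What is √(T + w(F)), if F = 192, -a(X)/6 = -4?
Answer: 2*I*√26709/3 ≈ 108.95*I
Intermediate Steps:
a(X) = 24 (a(X) = -6*(-4) = 24)
w(o) = 7/3 (w(o) = 56/24 = 56*(1/24) = 7/3)
T = -11873 (T = 7939 - 19812 = -11873)
√(T + w(F)) = √(-11873 + 7/3) = √(-35612/3) = 2*I*√26709/3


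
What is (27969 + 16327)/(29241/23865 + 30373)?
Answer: 176187340/120813481 ≈ 1.4583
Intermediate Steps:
(27969 + 16327)/(29241/23865 + 30373) = 44296/(29241*(1/23865) + 30373) = 44296/(9747/7955 + 30373) = 44296/(241626962/7955) = 44296*(7955/241626962) = 176187340/120813481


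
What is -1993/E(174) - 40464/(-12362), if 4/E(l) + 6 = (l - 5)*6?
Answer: -3104300484/6181 ≈ -5.0223e+5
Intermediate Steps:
E(l) = 4/(-36 + 6*l) (E(l) = 4/(-6 + (l - 5)*6) = 4/(-6 + (-5 + l)*6) = 4/(-6 + (-30 + 6*l)) = 4/(-36 + 6*l))
-1993/E(174) - 40464/(-12362) = -1993/(2/(3*(-6 + 174))) - 40464/(-12362) = -1993/((⅔)/168) - 40464*(-1/12362) = -1993/((⅔)*(1/168)) + 20232/6181 = -1993/1/252 + 20232/6181 = -1993*252 + 20232/6181 = -502236 + 20232/6181 = -3104300484/6181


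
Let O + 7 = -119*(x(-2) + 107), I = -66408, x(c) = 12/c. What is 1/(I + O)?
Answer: -1/78434 ≈ -1.2750e-5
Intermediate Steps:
O = -12026 (O = -7 - 119*(12/(-2) + 107) = -7 - 119*(12*(-½) + 107) = -7 - 119*(-6 + 107) = -7 - 119*101 = -7 - 12019 = -12026)
1/(I + O) = 1/(-66408 - 12026) = 1/(-78434) = -1/78434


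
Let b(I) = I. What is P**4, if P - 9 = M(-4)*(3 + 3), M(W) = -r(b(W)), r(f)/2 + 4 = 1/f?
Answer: 12960000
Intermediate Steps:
r(f) = -8 + 2/f (r(f) = -8 + 2*(1/f) = -8 + 2/f)
M(W) = 8 - 2/W (M(W) = -(-8 + 2/W) = 8 - 2/W)
P = 60 (P = 9 + (8 - 2/(-4))*(3 + 3) = 9 + (8 - 2*(-1/4))*6 = 9 + (8 + 1/2)*6 = 9 + (17/2)*6 = 9 + 51 = 60)
P**4 = 60**4 = 12960000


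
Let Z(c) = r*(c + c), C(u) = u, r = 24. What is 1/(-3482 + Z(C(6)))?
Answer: -1/3194 ≈ -0.00031309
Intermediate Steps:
Z(c) = 48*c (Z(c) = 24*(c + c) = 24*(2*c) = 48*c)
1/(-3482 + Z(C(6))) = 1/(-3482 + 48*6) = 1/(-3482 + 288) = 1/(-3194) = -1/3194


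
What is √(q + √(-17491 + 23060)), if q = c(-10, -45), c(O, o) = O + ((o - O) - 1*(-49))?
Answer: √(4 + √5569) ≈ 8.8671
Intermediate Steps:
c(O, o) = 49 + o (c(O, o) = O + ((o - O) + 49) = O + (49 + o - O) = 49 + o)
q = 4 (q = 49 - 45 = 4)
√(q + √(-17491 + 23060)) = √(4 + √(-17491 + 23060)) = √(4 + √5569)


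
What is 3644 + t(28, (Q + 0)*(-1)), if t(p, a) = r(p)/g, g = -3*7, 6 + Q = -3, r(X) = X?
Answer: 10928/3 ≈ 3642.7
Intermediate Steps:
Q = -9 (Q = -6 - 3 = -9)
g = -21
t(p, a) = -p/21 (t(p, a) = p/(-21) = p*(-1/21) = -p/21)
3644 + t(28, (Q + 0)*(-1)) = 3644 - 1/21*28 = 3644 - 4/3 = 10928/3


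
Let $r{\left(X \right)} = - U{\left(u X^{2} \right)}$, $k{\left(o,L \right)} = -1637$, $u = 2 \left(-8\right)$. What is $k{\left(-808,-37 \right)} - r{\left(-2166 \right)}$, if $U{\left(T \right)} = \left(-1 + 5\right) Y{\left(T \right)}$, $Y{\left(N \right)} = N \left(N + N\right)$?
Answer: $45077908891924891$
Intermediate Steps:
$u = -16$
$Y{\left(N \right)} = 2 N^{2}$ ($Y{\left(N \right)} = N 2 N = 2 N^{2}$)
$U{\left(T \right)} = 8 T^{2}$ ($U{\left(T \right)} = \left(-1 + 5\right) 2 T^{2} = 4 \cdot 2 T^{2} = 8 T^{2}$)
$r{\left(X \right)} = - 2048 X^{4}$ ($r{\left(X \right)} = - 8 \left(- 16 X^{2}\right)^{2} = - 8 \cdot 256 X^{4} = - 2048 X^{4}$)
$k{\left(-808,-37 \right)} - r{\left(-2166 \right)} = -1637 - - 2048 \left(-2166\right)^{4} = -1637 - \left(-2048\right) 22010697701136 = -1637 - -45077908891926528 = -1637 + 45077908891926528 = 45077908891924891$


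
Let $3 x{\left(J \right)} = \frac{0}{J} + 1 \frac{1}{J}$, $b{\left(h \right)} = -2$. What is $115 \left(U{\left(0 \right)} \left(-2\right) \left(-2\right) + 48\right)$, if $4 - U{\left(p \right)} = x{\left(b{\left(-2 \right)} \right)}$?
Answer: $\frac{22310}{3} \approx 7436.7$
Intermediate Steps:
$x{\left(J \right)} = \frac{1}{3 J}$ ($x{\left(J \right)} = \frac{\frac{0}{J} + 1 \frac{1}{J}}{3} = \frac{0 + \frac{1}{J}}{3} = \frac{1}{3 J}$)
$U{\left(p \right)} = \frac{25}{6}$ ($U{\left(p \right)} = 4 - \frac{1}{3 \left(-2\right)} = 4 - \frac{1}{3} \left(- \frac{1}{2}\right) = 4 - - \frac{1}{6} = 4 + \frac{1}{6} = \frac{25}{6}$)
$115 \left(U{\left(0 \right)} \left(-2\right) \left(-2\right) + 48\right) = 115 \left(\frac{25}{6} \left(-2\right) \left(-2\right) + 48\right) = 115 \left(\left(- \frac{25}{3}\right) \left(-2\right) + 48\right) = 115 \left(\frac{50}{3} + 48\right) = 115 \cdot \frac{194}{3} = \frac{22310}{3}$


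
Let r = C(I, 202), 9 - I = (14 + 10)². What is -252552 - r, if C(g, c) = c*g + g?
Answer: -137451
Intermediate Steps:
I = -567 (I = 9 - (14 + 10)² = 9 - 1*24² = 9 - 1*576 = 9 - 576 = -567)
C(g, c) = g + c*g
r = -115101 (r = -567*(1 + 202) = -567*203 = -115101)
-252552 - r = -252552 - 1*(-115101) = -252552 + 115101 = -137451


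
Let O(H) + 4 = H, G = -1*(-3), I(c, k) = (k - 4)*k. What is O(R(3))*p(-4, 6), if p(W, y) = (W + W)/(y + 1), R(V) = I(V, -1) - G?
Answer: 16/7 ≈ 2.2857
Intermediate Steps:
I(c, k) = k*(-4 + k) (I(c, k) = (-4 + k)*k = k*(-4 + k))
G = 3
R(V) = 2 (R(V) = -(-4 - 1) - 1*3 = -1*(-5) - 3 = 5 - 3 = 2)
O(H) = -4 + H
p(W, y) = 2*W/(1 + y) (p(W, y) = (2*W)/(1 + y) = 2*W/(1 + y))
O(R(3))*p(-4, 6) = (-4 + 2)*(2*(-4)/(1 + 6)) = -4*(-4)/7 = -2*(-8/7) = 16/7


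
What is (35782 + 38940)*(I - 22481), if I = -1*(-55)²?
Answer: -1905859332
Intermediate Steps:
I = -3025 (I = -1*3025 = -3025)
(35782 + 38940)*(I - 22481) = (35782 + 38940)*(-3025 - 22481) = 74722*(-25506) = -1905859332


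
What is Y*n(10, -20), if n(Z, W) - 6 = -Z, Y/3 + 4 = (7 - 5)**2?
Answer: 0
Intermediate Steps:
Y = 0 (Y = -12 + 3*(7 - 5)**2 = -12 + 3*2**2 = -12 + 3*4 = -12 + 12 = 0)
n(Z, W) = 6 - Z
Y*n(10, -20) = 0*(6 - 1*10) = 0*(6 - 10) = 0*(-4) = 0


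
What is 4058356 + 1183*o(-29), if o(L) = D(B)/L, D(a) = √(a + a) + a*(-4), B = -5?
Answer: 117668664/29 - 1183*I*√10/29 ≈ 4.0575e+6 - 129.0*I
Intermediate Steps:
D(a) = -4*a + √2*√a (D(a) = √(2*a) - 4*a = √2*√a - 4*a = -4*a + √2*√a)
o(L) = (20 + I*√10)/L (o(L) = (-4*(-5) + √2*√(-5))/L = (20 + √2*(I*√5))/L = (20 + I*√10)/L)
4058356 + 1183*o(-29) = 4058356 + 1183*((20 + I*√10)/(-29)) = 4058356 + 1183*(-(20 + I*√10)/29) = 4058356 + 1183*(-20/29 - I*√10/29) = 4058356 + (-23660/29 - 1183*I*√10/29) = 117668664/29 - 1183*I*√10/29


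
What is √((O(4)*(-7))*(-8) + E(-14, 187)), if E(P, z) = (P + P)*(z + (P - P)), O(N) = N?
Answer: 2*I*√1253 ≈ 70.796*I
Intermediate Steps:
E(P, z) = 2*P*z (E(P, z) = (2*P)*(z + 0) = (2*P)*z = 2*P*z)
√((O(4)*(-7))*(-8) + E(-14, 187)) = √((4*(-7))*(-8) + 2*(-14)*187) = √(-28*(-8) - 5236) = √(224 - 5236) = √(-5012) = 2*I*√1253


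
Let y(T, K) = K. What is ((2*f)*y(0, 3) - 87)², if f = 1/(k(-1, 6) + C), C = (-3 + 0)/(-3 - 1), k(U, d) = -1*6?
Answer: 380689/49 ≈ 7769.2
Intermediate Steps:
k(U, d) = -6
C = ¾ (C = -3/(-4) = -3*(-¼) = ¾ ≈ 0.75000)
f = -4/21 (f = 1/(-6 + ¾) = 1/(-21/4) = -4/21 ≈ -0.19048)
((2*f)*y(0, 3) - 87)² = ((2*(-4/21))*3 - 87)² = (-8/21*3 - 87)² = (-8/7 - 87)² = (-617/7)² = 380689/49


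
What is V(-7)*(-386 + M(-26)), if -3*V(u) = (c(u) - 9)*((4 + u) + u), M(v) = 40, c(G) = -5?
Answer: 48440/3 ≈ 16147.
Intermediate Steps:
V(u) = 56/3 + 28*u/3 (V(u) = -(-5 - 9)*((4 + u) + u)/3 = -(-14)*(4 + 2*u)/3 = -(-56 - 28*u)/3 = 56/3 + 28*u/3)
V(-7)*(-386 + M(-26)) = (56/3 + (28/3)*(-7))*(-386 + 40) = (56/3 - 196/3)*(-346) = -140/3*(-346) = 48440/3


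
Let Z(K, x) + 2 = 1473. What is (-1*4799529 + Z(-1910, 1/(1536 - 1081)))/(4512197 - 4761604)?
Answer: 4798058/249407 ≈ 19.238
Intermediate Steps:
Z(K, x) = 1471 (Z(K, x) = -2 + 1473 = 1471)
(-1*4799529 + Z(-1910, 1/(1536 - 1081)))/(4512197 - 4761604) = (-1*4799529 + 1471)/(4512197 - 4761604) = (-4799529 + 1471)/(-249407) = -4798058*(-1/249407) = 4798058/249407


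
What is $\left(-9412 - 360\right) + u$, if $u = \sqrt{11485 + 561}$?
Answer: $-9772 + \sqrt{12046} \approx -9662.3$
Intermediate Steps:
$u = \sqrt{12046} \approx 109.75$
$\left(-9412 - 360\right) + u = \left(-9412 - 360\right) + \sqrt{12046} = -9772 + \sqrt{12046}$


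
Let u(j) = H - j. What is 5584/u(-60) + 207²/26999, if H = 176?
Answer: 40218695/1592941 ≈ 25.248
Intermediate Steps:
u(j) = 176 - j
5584/u(-60) + 207²/26999 = 5584/(176 - 1*(-60)) + 207²/26999 = 5584/(176 + 60) + 42849*(1/26999) = 5584/236 + 42849/26999 = 5584*(1/236) + 42849/26999 = 1396/59 + 42849/26999 = 40218695/1592941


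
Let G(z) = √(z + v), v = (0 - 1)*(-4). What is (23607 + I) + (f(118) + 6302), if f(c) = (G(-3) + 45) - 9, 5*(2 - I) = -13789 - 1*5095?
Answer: 168624/5 ≈ 33725.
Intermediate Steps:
v = 4 (v = -1*(-4) = 4)
I = 18894/5 (I = 2 - (-13789 - 1*5095)/5 = 2 - (-13789 - 5095)/5 = 2 - ⅕*(-18884) = 2 + 18884/5 = 18894/5 ≈ 3778.8)
G(z) = √(4 + z) (G(z) = √(z + 4) = √(4 + z))
f(c) = 37 (f(c) = (√(4 - 3) + 45) - 9 = (√1 + 45) - 9 = (1 + 45) - 9 = 46 - 9 = 37)
(23607 + I) + (f(118) + 6302) = (23607 + 18894/5) + (37 + 6302) = 136929/5 + 6339 = 168624/5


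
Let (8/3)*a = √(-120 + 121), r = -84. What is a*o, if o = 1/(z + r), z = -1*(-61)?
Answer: -3/184 ≈ -0.016304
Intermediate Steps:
z = 61
a = 3/8 (a = 3*√(-120 + 121)/8 = 3*√1/8 = (3/8)*1 = 3/8 ≈ 0.37500)
o = -1/23 (o = 1/(61 - 84) = 1/(-23) = -1/23 ≈ -0.043478)
a*o = (3/8)*(-1/23) = -3/184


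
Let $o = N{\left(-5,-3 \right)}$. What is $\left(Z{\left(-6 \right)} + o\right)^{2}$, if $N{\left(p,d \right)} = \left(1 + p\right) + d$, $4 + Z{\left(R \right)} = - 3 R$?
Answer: $49$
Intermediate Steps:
$Z{\left(R \right)} = -4 - 3 R$
$N{\left(p,d \right)} = 1 + d + p$
$o = -7$ ($o = 1 - 3 - 5 = -7$)
$\left(Z{\left(-6 \right)} + o\right)^{2} = \left(\left(-4 - -18\right) - 7\right)^{2} = \left(\left(-4 + 18\right) - 7\right)^{2} = \left(14 - 7\right)^{2} = 7^{2} = 49$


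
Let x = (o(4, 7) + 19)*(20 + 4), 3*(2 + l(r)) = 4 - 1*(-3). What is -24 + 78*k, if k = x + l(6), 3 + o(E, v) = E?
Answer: 37442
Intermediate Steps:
o(E, v) = -3 + E
l(r) = 1/3 (l(r) = -2 + (4 - 1*(-3))/3 = -2 + (4 + 3)/3 = -2 + (1/3)*7 = -2 + 7/3 = 1/3)
x = 480 (x = ((-3 + 4) + 19)*(20 + 4) = (1 + 19)*24 = 20*24 = 480)
k = 1441/3 (k = 480 + 1/3 = 1441/3 ≈ 480.33)
-24 + 78*k = -24 + 78*(1441/3) = -24 + 37466 = 37442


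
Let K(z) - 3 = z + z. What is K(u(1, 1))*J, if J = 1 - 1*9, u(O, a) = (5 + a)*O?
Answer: -120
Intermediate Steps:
u(O, a) = O*(5 + a)
K(z) = 3 + 2*z (K(z) = 3 + (z + z) = 3 + 2*z)
J = -8 (J = 1 - 9 = -8)
K(u(1, 1))*J = (3 + 2*(1*(5 + 1)))*(-8) = (3 + 2*(1*6))*(-8) = (3 + 2*6)*(-8) = (3 + 12)*(-8) = 15*(-8) = -120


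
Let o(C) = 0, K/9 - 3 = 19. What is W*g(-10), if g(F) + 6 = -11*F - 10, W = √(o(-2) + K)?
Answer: 282*√22 ≈ 1322.7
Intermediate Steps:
K = 198 (K = 27 + 9*19 = 27 + 171 = 198)
W = 3*√22 (W = √(0 + 198) = √198 = 3*√22 ≈ 14.071)
g(F) = -16 - 11*F (g(F) = -6 + (-11*F - 10) = -6 + (-10 - 11*F) = -16 - 11*F)
W*g(-10) = (3*√22)*(-16 - 11*(-10)) = (3*√22)*(-16 + 110) = (3*√22)*94 = 282*√22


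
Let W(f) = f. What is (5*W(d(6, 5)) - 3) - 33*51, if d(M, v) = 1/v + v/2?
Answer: -3345/2 ≈ -1672.5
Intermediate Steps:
d(M, v) = 1/v + v/2 (d(M, v) = 1/v + v*(½) = 1/v + v/2)
(5*W(d(6, 5)) - 3) - 33*51 = (5*(1/5 + (½)*5) - 3) - 33*51 = (5*(⅕ + 5/2) - 3) - 1683 = (5*(27/10) - 3) - 1683 = (27/2 - 3) - 1683 = 21/2 - 1683 = -3345/2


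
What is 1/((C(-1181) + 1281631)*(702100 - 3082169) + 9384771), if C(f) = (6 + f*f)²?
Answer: -1/4630129743842563709 ≈ -2.1598e-19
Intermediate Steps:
C(f) = (6 + f²)²
1/((C(-1181) + 1281631)*(702100 - 3082169) + 9384771) = 1/(((6 + (-1181)²)² + 1281631)*(702100 - 3082169) + 9384771) = 1/(((6 + 1394761)² + 1281631)*(-2380069) + 9384771) = 1/((1394767² + 1281631)*(-2380069) + 9384771) = 1/((1945374984289 + 1281631)*(-2380069) + 9384771) = 1/(1945376265920*(-2380069) + 9384771) = 1/(-4630129743851948480 + 9384771) = 1/(-4630129743842563709) = -1/4630129743842563709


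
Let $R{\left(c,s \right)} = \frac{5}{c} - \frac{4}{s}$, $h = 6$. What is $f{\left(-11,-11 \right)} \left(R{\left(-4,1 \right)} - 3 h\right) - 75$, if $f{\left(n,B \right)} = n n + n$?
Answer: $- \frac{5265}{2} \approx -2632.5$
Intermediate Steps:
$f{\left(n,B \right)} = n + n^{2}$ ($f{\left(n,B \right)} = n^{2} + n = n + n^{2}$)
$R{\left(c,s \right)} = - \frac{4}{s} + \frac{5}{c}$
$f{\left(-11,-11 \right)} \left(R{\left(-4,1 \right)} - 3 h\right) - 75 = - 11 \left(1 - 11\right) \left(\left(- \frac{4}{1} + \frac{5}{-4}\right) - 18\right) - 75 = \left(-11\right) \left(-10\right) \left(\left(\left(-4\right) 1 + 5 \left(- \frac{1}{4}\right)\right) - 18\right) - 75 = 110 \left(\left(-4 - \frac{5}{4}\right) - 18\right) - 75 = 110 \left(- \frac{21}{4} - 18\right) - 75 = 110 \left(- \frac{93}{4}\right) - 75 = - \frac{5115}{2} - 75 = - \frac{5265}{2}$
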